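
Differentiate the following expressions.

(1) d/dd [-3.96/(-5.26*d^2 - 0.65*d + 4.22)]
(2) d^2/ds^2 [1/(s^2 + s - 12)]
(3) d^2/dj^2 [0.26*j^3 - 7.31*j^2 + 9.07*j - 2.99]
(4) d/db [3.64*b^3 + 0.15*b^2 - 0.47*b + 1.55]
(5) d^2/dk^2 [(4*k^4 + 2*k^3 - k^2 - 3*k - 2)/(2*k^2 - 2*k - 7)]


(1) = (-41.6592*d - 2.574)/(5.26*d^2 + 0.65*d - 4.22)^2
(2) = 2*(-s^2 - s + (2*s + 1)^2 + 12)/(s^2 + s - 12)^3
(3) = 1.56*j - 14.62
(4) = 10.92*b^2 + 0.3*b - 0.47
(5) = 2*(16*k^6 - 48*k^5 - 120*k^4 + 468*k^3 + 1194*k^2 + 192*k - 43)/(8*k^6 - 24*k^5 - 60*k^4 + 160*k^3 + 210*k^2 - 294*k - 343)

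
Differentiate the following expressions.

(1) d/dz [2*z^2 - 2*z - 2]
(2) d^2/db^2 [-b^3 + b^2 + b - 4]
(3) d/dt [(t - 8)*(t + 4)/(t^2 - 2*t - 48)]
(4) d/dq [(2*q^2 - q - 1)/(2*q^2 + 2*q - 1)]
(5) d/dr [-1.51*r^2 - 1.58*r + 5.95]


(1) = 4*z - 2
(2) = 2 - 6*b
(3) = 2/(t^2 + 12*t + 36)
(4) = 3*(2*q^2 + 1)/(4*q^4 + 8*q^3 - 4*q + 1)
(5) = -3.02*r - 1.58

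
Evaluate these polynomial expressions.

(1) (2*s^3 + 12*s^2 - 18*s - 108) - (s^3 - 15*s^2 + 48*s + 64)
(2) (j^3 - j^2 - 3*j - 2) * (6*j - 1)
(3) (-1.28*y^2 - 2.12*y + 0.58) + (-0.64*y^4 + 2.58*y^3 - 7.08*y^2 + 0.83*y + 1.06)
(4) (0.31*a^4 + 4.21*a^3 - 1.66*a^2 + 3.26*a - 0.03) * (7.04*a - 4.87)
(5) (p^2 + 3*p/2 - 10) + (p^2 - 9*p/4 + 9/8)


(1) = s^3 + 27*s^2 - 66*s - 172
(2) = 6*j^4 - 7*j^3 - 17*j^2 - 9*j + 2
(3) = -0.64*y^4 + 2.58*y^3 - 8.36*y^2 - 1.29*y + 1.64
(4) = 2.1824*a^5 + 28.1287*a^4 - 32.1891*a^3 + 31.0346*a^2 - 16.0874*a + 0.1461
(5) = 2*p^2 - 3*p/4 - 71/8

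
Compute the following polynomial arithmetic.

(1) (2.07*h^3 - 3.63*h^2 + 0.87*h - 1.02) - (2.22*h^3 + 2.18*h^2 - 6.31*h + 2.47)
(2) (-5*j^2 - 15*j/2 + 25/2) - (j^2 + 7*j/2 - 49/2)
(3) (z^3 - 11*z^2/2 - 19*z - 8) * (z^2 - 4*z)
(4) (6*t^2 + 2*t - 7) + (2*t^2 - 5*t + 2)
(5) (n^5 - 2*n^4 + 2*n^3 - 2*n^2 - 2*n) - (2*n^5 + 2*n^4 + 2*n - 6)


(1) = -0.15*h^3 - 5.81*h^2 + 7.18*h - 3.49
(2) = -6*j^2 - 11*j + 37
(3) = z^5 - 19*z^4/2 + 3*z^3 + 68*z^2 + 32*z
(4) = 8*t^2 - 3*t - 5
(5) = -n^5 - 4*n^4 + 2*n^3 - 2*n^2 - 4*n + 6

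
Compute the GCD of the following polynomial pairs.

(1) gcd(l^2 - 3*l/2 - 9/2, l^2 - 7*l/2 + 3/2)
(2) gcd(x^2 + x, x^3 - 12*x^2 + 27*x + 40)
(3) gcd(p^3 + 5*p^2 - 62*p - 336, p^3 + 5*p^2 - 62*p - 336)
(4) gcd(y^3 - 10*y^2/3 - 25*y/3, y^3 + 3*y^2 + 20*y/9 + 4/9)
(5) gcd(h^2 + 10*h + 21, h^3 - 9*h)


(1) = l - 3
(2) = gcd(x*(x + 1), (x - 8)*(x - 5)*(x + 1)) = x + 1
(3) = gcd((p - 8)*(p + 6)*(p + 7), (p - 8)*(p + 6)*(p + 7)) = p^3 + 5*p^2 - 62*p - 336
(4) = gcd(y*(y - 5)*(y + 5/3), (y + 1/3)*(y + 2/3)*(y + 2)) = 1
(5) = h + 3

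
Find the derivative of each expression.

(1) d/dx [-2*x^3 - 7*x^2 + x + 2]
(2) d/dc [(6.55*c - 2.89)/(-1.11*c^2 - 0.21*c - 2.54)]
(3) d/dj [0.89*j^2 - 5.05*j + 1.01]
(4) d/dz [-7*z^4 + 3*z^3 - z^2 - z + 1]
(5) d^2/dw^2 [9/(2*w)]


(1) = -6*x^2 - 14*x + 1
(2) = (7.2705*c^2 - 6.4158*c - 17.2439)/(1.2321*c^4 + 0.4662*c^3 + 5.6829*c^2 + 1.0668*c + 6.4516)
(3) = 1.78*j - 5.05
(4) = -28*z^3 + 9*z^2 - 2*z - 1
(5) = 9/w^3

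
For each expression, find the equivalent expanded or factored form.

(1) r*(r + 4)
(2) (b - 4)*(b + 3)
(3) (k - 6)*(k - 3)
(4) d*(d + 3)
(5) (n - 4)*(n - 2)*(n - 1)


(1) = r^2 + 4*r
(2) = b^2 - b - 12
(3) = k^2 - 9*k + 18
(4) = d^2 + 3*d
(5) = n^3 - 7*n^2 + 14*n - 8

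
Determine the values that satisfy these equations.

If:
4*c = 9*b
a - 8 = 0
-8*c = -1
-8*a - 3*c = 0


Then:
No Solution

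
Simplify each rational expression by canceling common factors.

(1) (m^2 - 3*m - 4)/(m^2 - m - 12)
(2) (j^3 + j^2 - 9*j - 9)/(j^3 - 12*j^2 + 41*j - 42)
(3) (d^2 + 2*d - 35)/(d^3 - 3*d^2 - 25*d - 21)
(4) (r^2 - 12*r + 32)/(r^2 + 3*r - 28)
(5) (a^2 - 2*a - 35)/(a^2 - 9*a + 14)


(1) = (m + 1)/(m + 3)
(2) = (j^2 + 4*j + 3)/(j^2 - 9*j + 14)
(3) = (d^2 + 2*d - 35)/(d^3 - 3*d^2 - 25*d - 21)
(4) = (r - 8)/(r + 7)
(5) = (a + 5)/(a - 2)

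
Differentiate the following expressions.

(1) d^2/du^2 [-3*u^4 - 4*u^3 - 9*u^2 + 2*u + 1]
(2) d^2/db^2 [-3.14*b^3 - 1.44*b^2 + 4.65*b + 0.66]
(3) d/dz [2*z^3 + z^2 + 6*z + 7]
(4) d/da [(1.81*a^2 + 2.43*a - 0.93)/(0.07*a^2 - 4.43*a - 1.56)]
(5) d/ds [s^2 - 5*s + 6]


(1) = -36*u^2 - 24*u - 18
(2) = -18.84*b - 2.88
(3) = 6*z^2 + 2*z + 6
(4) = (-8.1884*a^2 - 5.517*a - 7.9107)/(0.0049*a^4 - 0.6202*a^3 + 19.4065*a^2 + 13.8216*a + 2.4336)
(5) = 2*s - 5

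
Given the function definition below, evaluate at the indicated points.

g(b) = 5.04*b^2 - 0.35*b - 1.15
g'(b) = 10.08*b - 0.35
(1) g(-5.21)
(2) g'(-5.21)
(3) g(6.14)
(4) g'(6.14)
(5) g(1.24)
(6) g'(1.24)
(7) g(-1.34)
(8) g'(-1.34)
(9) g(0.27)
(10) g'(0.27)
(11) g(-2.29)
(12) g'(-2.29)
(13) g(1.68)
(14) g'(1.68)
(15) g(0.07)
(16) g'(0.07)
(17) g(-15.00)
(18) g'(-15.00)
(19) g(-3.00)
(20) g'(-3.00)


(1) = 137.48
(2) = -52.87
(3) = 186.71
(4) = 61.54
(5) = 6.17
(6) = 12.15
(7) = 8.37
(8) = -13.86
(9) = -0.88
(10) = 2.37
(11) = 26.08
(12) = -23.43
(13) = 12.49
(14) = 16.58
(15) = -1.15
(16) = 0.36
(17) = 1138.10
(18) = -151.55
(19) = 45.26
(20) = -30.59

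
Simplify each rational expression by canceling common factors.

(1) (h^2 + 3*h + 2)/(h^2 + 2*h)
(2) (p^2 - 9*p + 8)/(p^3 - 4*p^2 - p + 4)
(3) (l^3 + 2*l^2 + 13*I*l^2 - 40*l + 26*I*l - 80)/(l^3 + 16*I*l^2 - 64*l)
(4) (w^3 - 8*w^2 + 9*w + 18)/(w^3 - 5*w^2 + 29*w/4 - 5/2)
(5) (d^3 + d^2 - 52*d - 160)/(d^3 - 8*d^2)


(1) = (h + 1)/h
(2) = (p - 8)/(p^2 - 3*p - 4)
(3) = (l^2 + l*(2 + 5*I) + 10*I)/(l^2 + 8*I*l)
(4) = (4*w^3 - 32*w^2 + 36*w + 72)/(4*w^3 - 20*w^2 + 29*w - 10)
(5) = (d^2 + 9*d + 20)/d^2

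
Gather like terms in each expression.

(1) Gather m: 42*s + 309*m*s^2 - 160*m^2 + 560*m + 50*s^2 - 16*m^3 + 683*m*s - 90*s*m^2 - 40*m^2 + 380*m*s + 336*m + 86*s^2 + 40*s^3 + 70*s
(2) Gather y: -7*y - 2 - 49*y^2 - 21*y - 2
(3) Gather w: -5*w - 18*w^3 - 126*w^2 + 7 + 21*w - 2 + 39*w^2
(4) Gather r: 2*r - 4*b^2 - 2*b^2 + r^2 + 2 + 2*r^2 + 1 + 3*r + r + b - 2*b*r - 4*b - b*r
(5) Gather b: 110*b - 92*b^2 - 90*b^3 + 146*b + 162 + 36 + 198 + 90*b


(1) = -16*m^3 + m^2*(-90*s - 200) + m*(309*s^2 + 1063*s + 896) + 40*s^3 + 136*s^2 + 112*s
(2) = -49*y^2 - 28*y - 4
(3) = -18*w^3 - 87*w^2 + 16*w + 5
(4) = -6*b^2 - 3*b + 3*r^2 + r*(6 - 3*b) + 3
(5) = -90*b^3 - 92*b^2 + 346*b + 396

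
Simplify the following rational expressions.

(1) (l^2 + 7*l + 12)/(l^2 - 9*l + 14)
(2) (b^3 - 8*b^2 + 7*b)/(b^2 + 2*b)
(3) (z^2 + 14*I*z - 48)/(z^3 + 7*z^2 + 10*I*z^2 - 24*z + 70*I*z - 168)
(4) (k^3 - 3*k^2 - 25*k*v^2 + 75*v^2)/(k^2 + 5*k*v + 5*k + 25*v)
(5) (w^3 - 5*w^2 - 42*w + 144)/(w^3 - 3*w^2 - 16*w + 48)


(1) = (l^2 + 7*l + 12)/(l^2 - 9*l + 14)
(2) = (b^2 - 8*b + 7)/(b + 2)
(3) = (z + 8*I)/(z^2 + z*(7 + 4*I) + 28*I)
(4) = (k^2 - 5*k*v - 3*k + 15*v)/(k + 5)
(5) = (w^2 - 2*w - 48)/(w^2 - 16)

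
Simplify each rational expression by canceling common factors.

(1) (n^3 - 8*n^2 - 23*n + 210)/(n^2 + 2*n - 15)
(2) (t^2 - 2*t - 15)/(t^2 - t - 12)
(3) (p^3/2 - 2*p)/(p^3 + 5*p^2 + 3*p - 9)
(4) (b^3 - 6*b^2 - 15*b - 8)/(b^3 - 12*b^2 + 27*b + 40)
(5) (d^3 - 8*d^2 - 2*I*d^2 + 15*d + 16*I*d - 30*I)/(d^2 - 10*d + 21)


(1) = (n^2 - 13*n + 42)/(n - 3)
(2) = (t - 5)/(t - 4)
(3) = (p^3 - 4*p)/(2*p^3 + 10*p^2 + 6*p - 18)
(4) = (b + 1)/(b - 5)
(5) = (d^2 + d*(-5 - 2*I) + 10*I)/(d - 7)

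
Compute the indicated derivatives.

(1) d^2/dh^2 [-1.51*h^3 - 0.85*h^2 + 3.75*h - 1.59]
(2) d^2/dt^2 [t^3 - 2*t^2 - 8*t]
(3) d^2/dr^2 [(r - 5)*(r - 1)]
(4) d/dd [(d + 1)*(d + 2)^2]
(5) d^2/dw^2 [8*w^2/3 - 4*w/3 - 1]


(1) = -9.06*h - 1.7
(2) = 6*t - 4
(3) = 2
(4) = (d + 2)*(3*d + 4)
(5) = 16/3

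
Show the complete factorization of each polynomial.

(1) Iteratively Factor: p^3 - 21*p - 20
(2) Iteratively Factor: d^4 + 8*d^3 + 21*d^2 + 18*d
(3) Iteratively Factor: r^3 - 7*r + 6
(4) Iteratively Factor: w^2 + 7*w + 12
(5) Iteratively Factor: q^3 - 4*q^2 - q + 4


(1) = (p - 5)*(p^2 + 5*p + 4) = (p - 5)*(p + 4)*(p + 1)
(2) = (d + 3)*(d^3 + 5*d^2 + 6*d) = (d + 3)^2*(d^2 + 2*d) = (d + 2)*(d + 3)^2*(d)
(3) = (r + 3)*(r^2 - 3*r + 2) = (r - 1)*(r + 3)*(r - 2)
(4) = (w + 3)*(w + 4)
(5) = (q + 1)*(q^2 - 5*q + 4) = (q - 4)*(q + 1)*(q - 1)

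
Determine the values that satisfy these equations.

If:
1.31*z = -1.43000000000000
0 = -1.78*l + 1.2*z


Then:
l = -0.74
z = -1.09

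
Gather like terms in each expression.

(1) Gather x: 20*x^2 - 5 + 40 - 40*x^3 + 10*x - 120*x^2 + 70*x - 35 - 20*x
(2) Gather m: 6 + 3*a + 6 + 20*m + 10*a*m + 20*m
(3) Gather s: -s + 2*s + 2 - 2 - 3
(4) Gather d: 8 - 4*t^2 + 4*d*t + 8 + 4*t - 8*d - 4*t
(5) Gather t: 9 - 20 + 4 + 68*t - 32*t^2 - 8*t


(1) = -40*x^3 - 100*x^2 + 60*x
(2) = 3*a + m*(10*a + 40) + 12
(3) = s - 3
(4) = d*(4*t - 8) - 4*t^2 + 16
(5) = -32*t^2 + 60*t - 7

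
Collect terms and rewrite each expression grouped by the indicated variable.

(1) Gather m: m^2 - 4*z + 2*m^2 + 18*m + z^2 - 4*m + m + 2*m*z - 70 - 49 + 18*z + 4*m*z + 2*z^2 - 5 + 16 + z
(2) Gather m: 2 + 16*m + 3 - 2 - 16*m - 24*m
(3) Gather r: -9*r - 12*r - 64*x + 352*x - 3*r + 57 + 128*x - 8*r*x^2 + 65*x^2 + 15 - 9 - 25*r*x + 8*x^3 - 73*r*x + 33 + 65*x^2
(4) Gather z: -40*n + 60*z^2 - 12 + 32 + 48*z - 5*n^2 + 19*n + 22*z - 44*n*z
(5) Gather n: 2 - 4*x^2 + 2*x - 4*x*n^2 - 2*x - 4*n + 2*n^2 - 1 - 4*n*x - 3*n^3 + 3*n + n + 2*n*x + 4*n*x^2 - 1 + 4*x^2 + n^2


(1) = 3*m^2 + m*(6*z + 15) + 3*z^2 + 15*z - 108
(2) = 3 - 24*m
(3) = r*(-8*x^2 - 98*x - 24) + 8*x^3 + 130*x^2 + 416*x + 96
(4) = -5*n^2 - 21*n + 60*z^2 + z*(70 - 44*n) + 20
(5) = -3*n^3 + n^2*(3 - 4*x) + n*(4*x^2 - 2*x)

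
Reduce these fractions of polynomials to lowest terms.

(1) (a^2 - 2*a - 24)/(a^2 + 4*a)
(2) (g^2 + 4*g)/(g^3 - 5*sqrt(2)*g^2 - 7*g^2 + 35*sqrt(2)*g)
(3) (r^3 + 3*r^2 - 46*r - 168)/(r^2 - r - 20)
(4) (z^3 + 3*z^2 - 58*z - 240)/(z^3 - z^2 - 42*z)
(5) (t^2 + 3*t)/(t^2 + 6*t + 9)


(1) = (a - 6)/a
(2) = (g + 4)/(g^2 + g*(-5*sqrt(2) - 7) + 35*sqrt(2))
(3) = (r^2 - r - 42)/(r - 5)
(4) = (z^2 - 3*z - 40)/(z^2 - 7*z)
(5) = t/(t + 3)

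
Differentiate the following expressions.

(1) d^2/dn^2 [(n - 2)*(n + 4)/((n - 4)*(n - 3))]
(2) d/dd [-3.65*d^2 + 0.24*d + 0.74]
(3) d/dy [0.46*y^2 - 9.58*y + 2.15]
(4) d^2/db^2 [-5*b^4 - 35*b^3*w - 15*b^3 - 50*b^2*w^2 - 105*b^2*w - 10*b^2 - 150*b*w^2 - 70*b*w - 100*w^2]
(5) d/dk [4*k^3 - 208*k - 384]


(1) = 2*(9*n^3 - 60*n^2 + 96*n + 16)/(n^6 - 21*n^5 + 183*n^4 - 847*n^3 + 2196*n^2 - 3024*n + 1728)
(2) = 0.24 - 7.3*d
(3) = 0.92*y - 9.58
(4) = -60*b^2 - 210*b*w - 90*b - 100*w^2 - 210*w - 20
(5) = 12*k^2 - 208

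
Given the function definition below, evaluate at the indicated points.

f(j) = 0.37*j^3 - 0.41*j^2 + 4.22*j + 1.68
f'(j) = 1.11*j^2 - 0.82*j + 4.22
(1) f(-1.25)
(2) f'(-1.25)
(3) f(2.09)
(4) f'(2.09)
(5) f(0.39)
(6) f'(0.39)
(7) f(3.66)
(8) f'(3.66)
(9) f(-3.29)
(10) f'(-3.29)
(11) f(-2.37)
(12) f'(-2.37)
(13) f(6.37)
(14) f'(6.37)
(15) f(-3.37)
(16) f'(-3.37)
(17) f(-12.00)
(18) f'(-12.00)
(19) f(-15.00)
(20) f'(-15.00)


(1) = -4.96
(2) = 6.98
(3) = 12.09
(4) = 7.35
(5) = 3.29
(6) = 4.07
(7) = 29.77
(8) = 16.09
(9) = -29.82
(10) = 18.93
(11) = -15.55
(12) = 12.40
(13) = 107.56
(14) = 44.04
(15) = -31.36
(16) = 19.59
(17) = -747.36
(18) = 173.90
(19) = -1402.62
(20) = 266.27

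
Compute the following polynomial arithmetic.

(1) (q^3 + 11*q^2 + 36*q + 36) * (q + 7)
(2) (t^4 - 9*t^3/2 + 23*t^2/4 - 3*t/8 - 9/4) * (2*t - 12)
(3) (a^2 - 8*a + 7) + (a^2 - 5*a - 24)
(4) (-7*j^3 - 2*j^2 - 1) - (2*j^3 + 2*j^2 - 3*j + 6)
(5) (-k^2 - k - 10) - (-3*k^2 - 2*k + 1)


(1) = q^4 + 18*q^3 + 113*q^2 + 288*q + 252
(2) = 2*t^5 - 21*t^4 + 131*t^3/2 - 279*t^2/4 + 27
(3) = 2*a^2 - 13*a - 17
(4) = -9*j^3 - 4*j^2 + 3*j - 7
(5) = 2*k^2 + k - 11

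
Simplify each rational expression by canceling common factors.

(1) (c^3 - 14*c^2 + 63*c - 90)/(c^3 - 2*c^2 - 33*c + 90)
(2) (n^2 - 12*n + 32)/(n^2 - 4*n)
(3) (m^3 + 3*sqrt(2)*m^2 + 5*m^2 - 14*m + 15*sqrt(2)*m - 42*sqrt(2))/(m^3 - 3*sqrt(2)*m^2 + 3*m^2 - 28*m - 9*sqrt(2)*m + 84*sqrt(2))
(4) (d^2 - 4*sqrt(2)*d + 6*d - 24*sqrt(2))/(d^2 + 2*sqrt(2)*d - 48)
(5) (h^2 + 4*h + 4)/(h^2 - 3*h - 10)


(1) = (c - 6)/(c + 6)
(2) = (n - 8)/n
(3) = (m^2 + m*(-2 + 3*sqrt(2)) - 6*sqrt(2))/(m^2 + m*(-3*sqrt(2) - 4) + 12*sqrt(2))
(4) = (d + 6)/(d + 6*sqrt(2))
(5) = (h + 2)/(h - 5)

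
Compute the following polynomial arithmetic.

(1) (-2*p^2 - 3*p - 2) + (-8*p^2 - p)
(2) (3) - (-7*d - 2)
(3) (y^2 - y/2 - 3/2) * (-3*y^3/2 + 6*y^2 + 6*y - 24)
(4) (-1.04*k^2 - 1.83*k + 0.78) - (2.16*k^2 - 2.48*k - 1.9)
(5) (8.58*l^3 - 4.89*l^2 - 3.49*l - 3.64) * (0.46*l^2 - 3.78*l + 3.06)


(1) = -10*p^2 - 4*p - 2
(2) = 7*d + 5
(3) = -3*y^5/2 + 27*y^4/4 + 21*y^3/4 - 36*y^2 + 3*y + 36
(4) = -3.2*k^2 + 0.65*k + 2.68
(5) = 3.9468*l^5 - 34.6818*l^4 + 43.1336*l^3 - 3.4456*l^2 + 3.0798*l - 11.1384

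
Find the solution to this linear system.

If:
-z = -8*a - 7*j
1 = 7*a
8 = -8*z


Then:
a = 1/7
j = -15/49
z = -1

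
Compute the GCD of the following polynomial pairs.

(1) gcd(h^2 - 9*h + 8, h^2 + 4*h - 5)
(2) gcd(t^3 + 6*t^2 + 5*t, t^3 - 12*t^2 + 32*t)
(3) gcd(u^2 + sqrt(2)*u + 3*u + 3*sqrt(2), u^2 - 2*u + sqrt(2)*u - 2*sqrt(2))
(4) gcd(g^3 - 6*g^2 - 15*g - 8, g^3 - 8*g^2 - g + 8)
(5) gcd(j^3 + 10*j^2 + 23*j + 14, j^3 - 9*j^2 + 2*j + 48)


(1) = gcd((h - 8)*(h - 1), (h - 1)*(h + 5)) = h - 1
(2) = gcd(t*(t + 1)*(t + 5), t*(t - 8)*(t - 4)) = t
(3) = u + sqrt(2)
(4) = gcd((g - 8)*(g + 1)^2, (g - 8)*(g - 1)*(g + 1)) = g^2 - 7*g - 8
(5) = j + 2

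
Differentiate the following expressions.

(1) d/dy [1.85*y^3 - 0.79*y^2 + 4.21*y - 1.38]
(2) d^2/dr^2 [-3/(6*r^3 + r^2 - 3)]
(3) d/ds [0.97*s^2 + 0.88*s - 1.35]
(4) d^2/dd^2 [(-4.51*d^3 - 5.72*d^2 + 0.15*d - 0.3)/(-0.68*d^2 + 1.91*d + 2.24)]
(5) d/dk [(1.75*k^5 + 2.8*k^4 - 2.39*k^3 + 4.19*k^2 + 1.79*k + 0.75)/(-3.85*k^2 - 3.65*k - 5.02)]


(1) = 5.55*y^2 - 1.58*y + 4.21
(2) = 6*(-4*r^2*(9*r + 1)^2 + (18*r + 1)*(6*r^3 + r^2 - 3))/(6*r^3 + r^2 - 3)^3
(3) = 1.94*s + 0.88
(4) = (61.364678*d^3 + 168.882048*d^2 + 132.067536*d + 61.787644)/(0.314432*d^6 - 2.649552*d^5 + 4.334796*d^4 + 10.488001*d^3 - 14.279328*d^2 - 28.750848*d - 11.239424)
(5) = (-20.2125*k^6 - 47.11*k^5 - 65.3835*k^4 - 38.777*k^3 + 27.5914*k^2 - 36.2926*k - 6.2483)/(14.8225*k^4 + 28.105*k^3 + 51.9765*k^2 + 36.646*k + 25.2004)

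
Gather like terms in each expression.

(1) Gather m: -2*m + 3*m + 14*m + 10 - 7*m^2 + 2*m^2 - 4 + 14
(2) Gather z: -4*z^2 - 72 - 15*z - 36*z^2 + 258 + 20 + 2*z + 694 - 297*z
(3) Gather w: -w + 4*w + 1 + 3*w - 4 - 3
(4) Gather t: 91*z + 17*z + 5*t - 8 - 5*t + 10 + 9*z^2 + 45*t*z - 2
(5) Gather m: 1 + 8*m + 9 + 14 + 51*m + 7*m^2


(1) = -5*m^2 + 15*m + 20
(2) = -40*z^2 - 310*z + 900
(3) = 6*w - 6
(4) = 45*t*z + 9*z^2 + 108*z
(5) = 7*m^2 + 59*m + 24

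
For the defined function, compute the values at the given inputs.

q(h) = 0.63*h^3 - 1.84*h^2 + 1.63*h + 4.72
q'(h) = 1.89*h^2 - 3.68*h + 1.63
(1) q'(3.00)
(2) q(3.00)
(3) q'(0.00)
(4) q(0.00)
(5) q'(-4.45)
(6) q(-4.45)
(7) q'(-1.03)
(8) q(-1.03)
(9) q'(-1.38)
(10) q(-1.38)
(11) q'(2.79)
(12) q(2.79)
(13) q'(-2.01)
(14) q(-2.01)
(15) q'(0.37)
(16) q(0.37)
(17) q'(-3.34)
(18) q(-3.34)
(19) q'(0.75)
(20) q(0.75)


(1) = 7.60
(2) = 10.06
(3) = 1.63
(4) = 4.72
(5) = 55.43
(6) = -94.49
(7) = 7.43
(8) = 0.40
(9) = 10.31
(10) = -2.69
(11) = 6.07
(12) = 8.63
(13) = 16.66
(14) = -11.11
(15) = 0.53
(16) = 5.10
(17) = 35.01
(18) = -44.72
(19) = -0.07
(20) = 5.17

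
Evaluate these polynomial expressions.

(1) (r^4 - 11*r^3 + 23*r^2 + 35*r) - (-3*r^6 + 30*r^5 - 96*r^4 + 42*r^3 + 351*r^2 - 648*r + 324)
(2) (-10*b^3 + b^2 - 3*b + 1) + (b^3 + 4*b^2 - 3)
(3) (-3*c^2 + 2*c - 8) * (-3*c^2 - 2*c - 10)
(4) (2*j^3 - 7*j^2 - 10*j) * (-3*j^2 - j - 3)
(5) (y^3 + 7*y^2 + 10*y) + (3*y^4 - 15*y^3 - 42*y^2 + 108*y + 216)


(1) = 3*r^6 - 30*r^5 + 97*r^4 - 53*r^3 - 328*r^2 + 683*r - 324
(2) = -9*b^3 + 5*b^2 - 3*b - 2
(3) = 9*c^4 + 50*c^2 - 4*c + 80
(4) = -6*j^5 + 19*j^4 + 31*j^3 + 31*j^2 + 30*j
(5) = 3*y^4 - 14*y^3 - 35*y^2 + 118*y + 216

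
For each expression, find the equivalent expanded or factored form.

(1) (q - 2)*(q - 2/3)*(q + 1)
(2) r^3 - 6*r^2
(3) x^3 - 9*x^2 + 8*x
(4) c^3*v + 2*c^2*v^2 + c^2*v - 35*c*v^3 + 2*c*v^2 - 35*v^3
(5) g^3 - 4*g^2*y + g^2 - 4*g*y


(1) = q^3 - 5*q^2/3 - 4*q/3 + 4/3
(2) = r^2*(r - 6)
(3) = x*(x - 8)*(x - 1)
(4) = (c - 5*v)*(c + 7*v)*(c*v + v)
(5) = g*(g + 1)*(g - 4*y)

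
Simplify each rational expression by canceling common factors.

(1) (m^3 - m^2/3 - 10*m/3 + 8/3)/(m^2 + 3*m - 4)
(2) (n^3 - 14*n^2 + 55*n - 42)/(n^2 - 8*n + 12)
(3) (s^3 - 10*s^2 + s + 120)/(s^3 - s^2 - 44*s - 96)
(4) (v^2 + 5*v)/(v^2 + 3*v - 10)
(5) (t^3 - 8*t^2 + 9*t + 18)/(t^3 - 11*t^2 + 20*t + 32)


(1) = (3*m^2 + 2*m - 8)/(3*m + 12)
(2) = (n^2 - 8*n + 7)/(n - 2)
(3) = (s - 5)/(s + 4)
(4) = v/(v - 2)
(5) = (t^2 - 9*t + 18)/(t^2 - 12*t + 32)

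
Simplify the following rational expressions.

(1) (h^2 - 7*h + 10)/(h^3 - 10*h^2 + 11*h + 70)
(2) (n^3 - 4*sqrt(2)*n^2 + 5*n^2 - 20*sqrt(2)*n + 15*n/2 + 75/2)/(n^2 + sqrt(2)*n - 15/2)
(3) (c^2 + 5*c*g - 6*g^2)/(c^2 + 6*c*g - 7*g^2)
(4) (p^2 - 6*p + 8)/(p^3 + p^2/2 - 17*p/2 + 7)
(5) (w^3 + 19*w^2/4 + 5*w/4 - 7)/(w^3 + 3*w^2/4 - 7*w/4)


(1) = (h - 2)/(h^2 - 5*h - 14)
(2) = (4*n^2 + n*(20 - 10*sqrt(2)) - 50*sqrt(2))/(4*n + 10*sqrt(2))
(3) = (c + 6*g)/(c + 7*g)
(4) = (2*p - 8)/(2*p^2 + 5*p - 7)
(5) = (w + 4)/w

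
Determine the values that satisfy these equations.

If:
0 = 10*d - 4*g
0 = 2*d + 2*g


Then:
d = 0
g = 0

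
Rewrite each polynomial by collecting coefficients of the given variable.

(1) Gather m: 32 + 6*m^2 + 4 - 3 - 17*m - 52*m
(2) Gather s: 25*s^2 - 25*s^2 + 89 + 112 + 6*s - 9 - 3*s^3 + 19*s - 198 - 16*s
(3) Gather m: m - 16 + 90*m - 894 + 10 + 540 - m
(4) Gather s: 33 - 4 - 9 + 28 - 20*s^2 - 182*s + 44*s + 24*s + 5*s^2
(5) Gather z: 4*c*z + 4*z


(1) = 6*m^2 - 69*m + 33
(2) = -3*s^3 + 9*s - 6
(3) = 90*m - 360
(4) = -15*s^2 - 114*s + 48
(5) = z*(4*c + 4)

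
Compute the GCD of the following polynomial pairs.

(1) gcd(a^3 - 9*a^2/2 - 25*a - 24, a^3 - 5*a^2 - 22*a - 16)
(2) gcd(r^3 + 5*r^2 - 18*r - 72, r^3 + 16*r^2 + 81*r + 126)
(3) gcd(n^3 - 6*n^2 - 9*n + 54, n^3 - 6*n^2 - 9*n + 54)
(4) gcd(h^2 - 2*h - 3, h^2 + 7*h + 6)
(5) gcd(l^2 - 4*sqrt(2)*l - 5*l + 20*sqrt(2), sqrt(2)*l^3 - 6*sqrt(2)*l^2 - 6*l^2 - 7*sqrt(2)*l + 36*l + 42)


(1) = gcd((a - 8)*(a + 3/2)*(a + 2), (a - 8)*(a + 1)*(a + 2)) = a^2 - 6*a - 16
(2) = gcd((r - 4)*(r + 3)*(r + 6), (r + 3)*(r + 6)*(r + 7)) = r^2 + 9*r + 18
(3) = n^3 - 6*n^2 - 9*n + 54
(4) = gcd((h - 3)*(h + 1), (h + 1)*(h + 6)) = h + 1
(5) = gcd((l - 5)*(l - 4*sqrt(2)), (l - 7)*(l - 3*sqrt(2))*(sqrt(2)*l + sqrt(2))) = 1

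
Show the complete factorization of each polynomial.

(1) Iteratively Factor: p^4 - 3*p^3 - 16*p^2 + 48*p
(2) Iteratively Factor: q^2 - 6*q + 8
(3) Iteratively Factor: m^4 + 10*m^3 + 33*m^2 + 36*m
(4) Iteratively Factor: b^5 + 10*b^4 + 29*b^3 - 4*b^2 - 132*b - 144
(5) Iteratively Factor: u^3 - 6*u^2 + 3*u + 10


(1) = (p)*(p^3 - 3*p^2 - 16*p + 48) = p*(p + 4)*(p^2 - 7*p + 12) = p*(p - 4)*(p + 4)*(p - 3)
(2) = (q - 2)*(q - 4)
(3) = (m)*(m^3 + 10*m^2 + 33*m + 36) = m*(m + 3)*(m^2 + 7*m + 12) = m*(m + 3)^2*(m + 4)
(4) = (b - 2)*(b^4 + 12*b^3 + 53*b^2 + 102*b + 72) = (b - 2)*(b + 3)*(b^3 + 9*b^2 + 26*b + 24) = (b - 2)*(b + 3)*(b + 4)*(b^2 + 5*b + 6) = (b - 2)*(b + 3)^2*(b + 4)*(b + 2)
(5) = (u + 1)*(u^2 - 7*u + 10) = (u - 5)*(u + 1)*(u - 2)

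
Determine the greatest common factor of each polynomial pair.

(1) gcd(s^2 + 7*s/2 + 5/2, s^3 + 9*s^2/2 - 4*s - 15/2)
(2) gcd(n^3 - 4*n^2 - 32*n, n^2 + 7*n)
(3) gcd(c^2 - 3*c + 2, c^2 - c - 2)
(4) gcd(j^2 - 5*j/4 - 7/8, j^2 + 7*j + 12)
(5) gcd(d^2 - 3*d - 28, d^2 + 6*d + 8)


(1) = gcd((s + 1)*(s + 5/2), (s - 3/2)*(s + 1)*(s + 5)) = s + 1
(2) = n
(3) = c - 2
(4) = gcd((j - 7/4)*(j + 1/2), (j + 3)*(j + 4)) = 1
(5) = gcd((d - 7)*(d + 4), (d + 2)*(d + 4)) = d + 4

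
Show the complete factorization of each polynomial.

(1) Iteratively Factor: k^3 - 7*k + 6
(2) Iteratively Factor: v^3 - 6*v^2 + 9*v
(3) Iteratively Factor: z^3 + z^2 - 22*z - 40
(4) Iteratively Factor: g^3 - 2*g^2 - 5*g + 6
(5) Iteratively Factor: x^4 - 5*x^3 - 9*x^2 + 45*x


(1) = (k + 3)*(k^2 - 3*k + 2) = (k - 2)*(k + 3)*(k - 1)
(2) = (v - 3)*(v^2 - 3*v) = v*(v - 3)*(v - 3)
(3) = (z + 2)*(z^2 - z - 20) = (z - 5)*(z + 2)*(z + 4)
(4) = (g - 3)*(g^2 + g - 2) = (g - 3)*(g + 2)*(g - 1)
(5) = (x - 5)*(x^3 - 9*x) = (x - 5)*(x + 3)*(x^2 - 3*x) = (x - 5)*(x - 3)*(x + 3)*(x)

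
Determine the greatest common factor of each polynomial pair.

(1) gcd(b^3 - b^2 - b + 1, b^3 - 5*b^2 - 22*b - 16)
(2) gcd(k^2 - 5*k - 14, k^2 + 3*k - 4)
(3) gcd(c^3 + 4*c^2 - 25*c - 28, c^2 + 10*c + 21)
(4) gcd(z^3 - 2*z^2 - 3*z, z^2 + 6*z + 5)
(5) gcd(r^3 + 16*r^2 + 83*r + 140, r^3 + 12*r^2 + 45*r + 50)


(1) = gcd((b - 1)^2*(b + 1), (b - 8)*(b + 1)*(b + 2)) = b + 1
(2) = 1
(3) = c + 7
(4) = gcd(z*(z - 3)*(z + 1), (z + 1)*(z + 5)) = z + 1
(5) = gcd((r + 4)*(r + 5)*(r + 7), (r + 2)*(r + 5)^2) = r + 5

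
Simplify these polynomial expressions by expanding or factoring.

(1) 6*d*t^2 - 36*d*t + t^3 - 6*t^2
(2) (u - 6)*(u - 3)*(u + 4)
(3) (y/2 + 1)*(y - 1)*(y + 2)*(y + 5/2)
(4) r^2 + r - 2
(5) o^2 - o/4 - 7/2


(1) = t*(6*d + t)*(t - 6)
(2) = u^3 - 5*u^2 - 18*u + 72
(3) = y^4/2 + 11*y^3/4 + 15*y^2/4 - 2*y - 5
(4) = (r - 1)*(r + 2)
(5) = (o - 2)*(o + 7/4)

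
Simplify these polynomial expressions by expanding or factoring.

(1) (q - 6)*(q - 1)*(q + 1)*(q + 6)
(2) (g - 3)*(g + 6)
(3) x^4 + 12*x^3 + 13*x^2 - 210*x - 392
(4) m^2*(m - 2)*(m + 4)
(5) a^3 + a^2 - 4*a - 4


(1) = q^4 - 37*q^2 + 36
(2) = g^2 + 3*g - 18
(3) = (x - 4)*(x + 2)*(x + 7)^2
(4) = m^4 + 2*m^3 - 8*m^2
(5) = (a - 2)*(a + 1)*(a + 2)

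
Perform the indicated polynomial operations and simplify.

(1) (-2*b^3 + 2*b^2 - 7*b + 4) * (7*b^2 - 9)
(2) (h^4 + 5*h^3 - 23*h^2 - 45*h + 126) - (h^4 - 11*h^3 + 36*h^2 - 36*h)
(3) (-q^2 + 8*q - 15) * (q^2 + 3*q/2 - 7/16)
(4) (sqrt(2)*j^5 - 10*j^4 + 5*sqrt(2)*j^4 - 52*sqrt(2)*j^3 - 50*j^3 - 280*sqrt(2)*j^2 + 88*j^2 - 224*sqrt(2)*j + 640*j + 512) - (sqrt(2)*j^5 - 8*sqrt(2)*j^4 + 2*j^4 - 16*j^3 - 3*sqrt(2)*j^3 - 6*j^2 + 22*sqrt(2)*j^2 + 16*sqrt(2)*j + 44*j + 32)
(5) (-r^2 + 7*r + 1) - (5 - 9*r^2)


(1) = -14*b^5 + 14*b^4 - 31*b^3 + 10*b^2 + 63*b - 36
(2) = 16*h^3 - 59*h^2 - 9*h + 126
(3) = -q^4 + 13*q^3/2 - 41*q^2/16 - 26*q + 105/16
(4) = -12*j^4 + 13*sqrt(2)*j^4 - 49*sqrt(2)*j^3 - 34*j^3 - 302*sqrt(2)*j^2 + 94*j^2 - 240*sqrt(2)*j + 596*j + 480
(5) = 8*r^2 + 7*r - 4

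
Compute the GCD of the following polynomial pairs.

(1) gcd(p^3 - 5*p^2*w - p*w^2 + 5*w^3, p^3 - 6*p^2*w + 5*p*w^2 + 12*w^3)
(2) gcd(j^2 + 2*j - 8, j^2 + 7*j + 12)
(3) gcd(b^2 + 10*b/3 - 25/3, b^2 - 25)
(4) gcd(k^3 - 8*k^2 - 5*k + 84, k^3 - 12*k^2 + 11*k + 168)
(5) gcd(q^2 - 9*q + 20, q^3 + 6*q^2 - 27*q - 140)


(1) = gcd((p - 5*w)*(p - w)*(p + w), (p - 4*w)*(p - 3*w)*(p + w)) = p + w
(2) = gcd((j - 2)*(j + 4), (j + 3)*(j + 4)) = j + 4
(3) = b + 5
(4) = k^2 - 4*k - 21
(5) = q - 5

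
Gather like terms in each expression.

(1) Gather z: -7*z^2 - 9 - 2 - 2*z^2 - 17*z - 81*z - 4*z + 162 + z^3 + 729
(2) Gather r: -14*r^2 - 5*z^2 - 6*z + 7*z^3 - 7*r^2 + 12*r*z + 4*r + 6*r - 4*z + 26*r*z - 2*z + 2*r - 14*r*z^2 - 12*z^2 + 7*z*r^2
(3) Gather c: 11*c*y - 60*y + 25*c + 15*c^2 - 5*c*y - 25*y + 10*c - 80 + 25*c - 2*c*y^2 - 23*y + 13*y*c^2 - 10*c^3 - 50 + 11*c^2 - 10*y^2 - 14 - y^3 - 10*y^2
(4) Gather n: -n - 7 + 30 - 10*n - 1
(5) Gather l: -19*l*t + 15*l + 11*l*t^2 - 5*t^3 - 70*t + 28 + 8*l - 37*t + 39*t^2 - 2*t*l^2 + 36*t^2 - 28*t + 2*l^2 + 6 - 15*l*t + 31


(1) = z^3 - 9*z^2 - 102*z + 880
(2) = r^2*(7*z - 21) + r*(-14*z^2 + 38*z + 12) + 7*z^3 - 17*z^2 - 12*z
(3) = -10*c^3 + c^2*(13*y + 26) + c*(-2*y^2 + 6*y + 60) - y^3 - 20*y^2 - 108*y - 144
(4) = 22 - 11*n
(5) = l^2*(2 - 2*t) + l*(11*t^2 - 34*t + 23) - 5*t^3 + 75*t^2 - 135*t + 65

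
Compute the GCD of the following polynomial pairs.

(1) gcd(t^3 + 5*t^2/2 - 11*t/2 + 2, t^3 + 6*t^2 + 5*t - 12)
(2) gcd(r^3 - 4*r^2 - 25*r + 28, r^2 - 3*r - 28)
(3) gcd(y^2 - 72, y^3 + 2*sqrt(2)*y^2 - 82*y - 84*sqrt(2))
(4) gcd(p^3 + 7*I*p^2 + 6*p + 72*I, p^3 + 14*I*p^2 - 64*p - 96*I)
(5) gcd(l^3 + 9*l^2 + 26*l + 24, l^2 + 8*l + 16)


(1) = t^2 + 3*t - 4
(2) = gcd((r - 7)*(r - 1)*(r + 4), (r - 7)*(r + 4)) = r^2 - 3*r - 28
(3) = gcd((y - 6*sqrt(2))*(y + 6*sqrt(2)), (y - 6*sqrt(2))*(y + sqrt(2))*(y + 7*sqrt(2))) = y - 6*sqrt(2)
(4) = gcd((p - 3*I)*(p + 4*I)*(p + 6*I), (p + 4*I)^2*(p + 6*I)) = p^2 + 10*I*p - 24
(5) = gcd((l + 2)*(l + 3)*(l + 4), (l + 4)^2) = l + 4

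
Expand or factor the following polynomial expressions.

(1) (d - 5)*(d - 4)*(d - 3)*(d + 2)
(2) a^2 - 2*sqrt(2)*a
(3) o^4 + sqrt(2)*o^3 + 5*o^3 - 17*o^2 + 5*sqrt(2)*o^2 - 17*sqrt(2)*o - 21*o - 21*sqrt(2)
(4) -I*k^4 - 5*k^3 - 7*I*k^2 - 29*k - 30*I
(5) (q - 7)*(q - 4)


(1) = d^4 - 10*d^3 + 23*d^2 + 34*d - 120
(2) = a*(a - 2*sqrt(2))
(3) = (o - 3)*(o + 1)*(o + 7)*(o + sqrt(2))
(4) = (k - 5*I)*(k - 3*I)*(k + 2*I)*(-I*k + 1)
(5) = q^2 - 11*q + 28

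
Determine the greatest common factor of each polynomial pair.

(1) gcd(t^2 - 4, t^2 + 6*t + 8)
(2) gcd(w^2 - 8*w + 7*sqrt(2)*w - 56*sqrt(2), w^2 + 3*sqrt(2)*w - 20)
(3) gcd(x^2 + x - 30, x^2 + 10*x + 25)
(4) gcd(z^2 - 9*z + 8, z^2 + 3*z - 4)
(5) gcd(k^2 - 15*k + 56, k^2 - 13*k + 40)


(1) = t + 2
(2) = 1
(3) = gcd((x - 5)*(x + 6), (x + 5)^2) = 1
(4) = gcd((z - 8)*(z - 1), (z - 1)*(z + 4)) = z - 1
(5) = gcd((k - 8)*(k - 7), (k - 8)*(k - 5)) = k - 8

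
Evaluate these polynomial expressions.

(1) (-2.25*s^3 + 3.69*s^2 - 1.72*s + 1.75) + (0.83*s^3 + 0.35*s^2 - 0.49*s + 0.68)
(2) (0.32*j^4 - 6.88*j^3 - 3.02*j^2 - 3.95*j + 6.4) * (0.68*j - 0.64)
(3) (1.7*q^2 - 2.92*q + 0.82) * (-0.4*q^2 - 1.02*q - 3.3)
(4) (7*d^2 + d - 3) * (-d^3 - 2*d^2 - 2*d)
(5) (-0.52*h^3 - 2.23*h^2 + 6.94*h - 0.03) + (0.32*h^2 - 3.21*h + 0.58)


(1) = -1.42*s^3 + 4.04*s^2 - 2.21*s + 2.43
(2) = 0.2176*j^5 - 4.8832*j^4 + 2.3496*j^3 - 0.7532*j^2 + 6.88*j - 4.096
(3) = -0.68*q^4 - 0.566*q^3 - 2.9596*q^2 + 8.7996*q - 2.706
(4) = -7*d^5 - 15*d^4 - 13*d^3 + 4*d^2 + 6*d
(5) = -0.52*h^3 - 1.91*h^2 + 3.73*h + 0.55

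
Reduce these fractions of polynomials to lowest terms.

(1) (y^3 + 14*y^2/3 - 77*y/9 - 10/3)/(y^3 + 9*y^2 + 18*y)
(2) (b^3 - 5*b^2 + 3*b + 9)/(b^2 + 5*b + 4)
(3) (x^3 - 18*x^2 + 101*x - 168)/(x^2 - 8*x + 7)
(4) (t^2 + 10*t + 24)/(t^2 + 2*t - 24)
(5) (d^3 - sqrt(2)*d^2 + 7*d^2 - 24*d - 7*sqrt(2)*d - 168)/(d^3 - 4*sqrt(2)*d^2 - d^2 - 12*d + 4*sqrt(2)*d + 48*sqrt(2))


(1) = (9*y^2 - 12*y - 5)/(9*y^2 + 27*y)
(2) = (b^2 - 6*b + 9)/(b + 4)
(3) = (x^2 - 11*x + 24)/(x - 1)
(4) = (t + 4)/(t - 4)
(5) = (d^2 + d*(3*sqrt(2) + 7) + 21*sqrt(2))/(d^2 - d - 12)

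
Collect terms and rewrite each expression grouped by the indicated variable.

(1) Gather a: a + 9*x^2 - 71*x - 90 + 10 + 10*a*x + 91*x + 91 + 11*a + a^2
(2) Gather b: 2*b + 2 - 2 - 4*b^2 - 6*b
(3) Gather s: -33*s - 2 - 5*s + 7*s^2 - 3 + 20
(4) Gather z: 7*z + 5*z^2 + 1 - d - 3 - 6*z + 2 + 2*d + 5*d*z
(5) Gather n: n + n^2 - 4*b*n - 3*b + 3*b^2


(1) = a^2 + a*(10*x + 12) + 9*x^2 + 20*x + 11
(2) = -4*b^2 - 4*b
(3) = 7*s^2 - 38*s + 15
(4) = d + 5*z^2 + z*(5*d + 1)
(5) = 3*b^2 - 3*b + n^2 + n*(1 - 4*b)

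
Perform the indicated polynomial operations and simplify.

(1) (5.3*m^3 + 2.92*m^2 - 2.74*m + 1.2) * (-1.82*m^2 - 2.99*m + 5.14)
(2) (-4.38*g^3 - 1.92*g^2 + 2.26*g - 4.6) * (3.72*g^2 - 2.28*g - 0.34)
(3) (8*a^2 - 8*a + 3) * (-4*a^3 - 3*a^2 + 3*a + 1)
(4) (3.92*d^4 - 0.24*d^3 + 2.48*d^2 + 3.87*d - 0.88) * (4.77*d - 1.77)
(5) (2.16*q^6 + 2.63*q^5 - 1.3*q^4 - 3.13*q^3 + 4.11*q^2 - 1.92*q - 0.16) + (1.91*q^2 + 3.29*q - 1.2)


(1) = -9.646*m^5 - 21.1614*m^4 + 23.498*m^3 + 21.0174*m^2 - 17.6716*m + 6.168
(2) = -16.2936*g^5 + 2.844*g^4 + 14.274*g^3 - 21.612*g^2 + 9.7196*g + 1.564
(3) = -32*a^5 + 8*a^4 + 36*a^3 - 25*a^2 + a + 3
(4) = 18.6984*d^5 - 8.0832*d^4 + 12.2544*d^3 + 14.0703*d^2 - 11.0475*d + 1.5576
(5) = 2.16*q^6 + 2.63*q^5 - 1.3*q^4 - 3.13*q^3 + 6.02*q^2 + 1.37*q - 1.36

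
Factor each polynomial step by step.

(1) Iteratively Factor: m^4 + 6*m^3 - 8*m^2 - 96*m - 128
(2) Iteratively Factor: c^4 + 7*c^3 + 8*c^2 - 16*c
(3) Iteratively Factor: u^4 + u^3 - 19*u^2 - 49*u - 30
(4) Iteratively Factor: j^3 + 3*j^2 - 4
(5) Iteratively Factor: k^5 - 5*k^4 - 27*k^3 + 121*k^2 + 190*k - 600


(1) = (m - 4)*(m^3 + 10*m^2 + 32*m + 32) = (m - 4)*(m + 4)*(m^2 + 6*m + 8) = (m - 4)*(m + 2)*(m + 4)*(m + 4)
(2) = (c)*(c^3 + 7*c^2 + 8*c - 16) = c*(c + 4)*(c^2 + 3*c - 4) = c*(c - 1)*(c + 4)*(c + 4)
(3) = (u + 2)*(u^3 - u^2 - 17*u - 15) = (u - 5)*(u + 2)*(u^2 + 4*u + 3) = (u - 5)*(u + 2)*(u + 3)*(u + 1)
(4) = (j - 1)*(j^2 + 4*j + 4) = (j - 1)*(j + 2)*(j + 2)
(5) = (k - 2)*(k^4 - 3*k^3 - 33*k^2 + 55*k + 300) = (k - 2)*(k + 4)*(k^3 - 7*k^2 - 5*k + 75) = (k - 5)*(k - 2)*(k + 4)*(k^2 - 2*k - 15) = (k - 5)*(k - 2)*(k + 3)*(k + 4)*(k - 5)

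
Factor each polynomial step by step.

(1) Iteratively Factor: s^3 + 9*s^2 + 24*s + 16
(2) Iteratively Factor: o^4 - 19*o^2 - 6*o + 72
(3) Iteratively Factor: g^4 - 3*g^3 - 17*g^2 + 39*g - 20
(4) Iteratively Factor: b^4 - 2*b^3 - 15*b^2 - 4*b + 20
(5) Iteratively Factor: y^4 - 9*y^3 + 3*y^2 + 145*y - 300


(1) = (s + 4)*(s^2 + 5*s + 4) = (s + 4)^2*(s + 1)
(2) = (o - 2)*(o^3 + 2*o^2 - 15*o - 36) = (o - 2)*(o + 3)*(o^2 - o - 12) = (o - 2)*(o + 3)^2*(o - 4)
(3) = (g - 5)*(g^3 + 2*g^2 - 7*g + 4) = (g - 5)*(g + 4)*(g^2 - 2*g + 1) = (g - 5)*(g - 1)*(g + 4)*(g - 1)
(4) = (b - 5)*(b^3 + 3*b^2 - 4) = (b - 5)*(b + 2)*(b^2 + b - 2) = (b - 5)*(b - 1)*(b + 2)*(b + 2)
(5) = (y + 4)*(y^3 - 13*y^2 + 55*y - 75) = (y - 5)*(y + 4)*(y^2 - 8*y + 15) = (y - 5)^2*(y + 4)*(y - 3)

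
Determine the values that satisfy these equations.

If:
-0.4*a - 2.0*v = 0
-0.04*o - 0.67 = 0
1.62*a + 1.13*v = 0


Then:
a = 0.00
o = -16.75
v = 0.00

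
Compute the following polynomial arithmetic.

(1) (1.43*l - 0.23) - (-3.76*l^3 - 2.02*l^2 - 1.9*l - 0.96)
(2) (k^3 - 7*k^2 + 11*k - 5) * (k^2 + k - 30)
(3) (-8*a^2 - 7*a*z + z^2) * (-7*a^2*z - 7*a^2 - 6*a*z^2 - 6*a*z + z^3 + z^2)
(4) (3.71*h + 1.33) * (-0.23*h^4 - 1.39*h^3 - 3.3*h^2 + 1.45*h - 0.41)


(1) = 3.76*l^3 + 2.02*l^2 + 3.33*l + 0.73
(2) = k^5 - 6*k^4 - 26*k^3 + 216*k^2 - 335*k + 150
(3) = 56*a^4*z + 56*a^4 + 97*a^3*z^2 + 97*a^3*z + 27*a^2*z^3 + 27*a^2*z^2 - 13*a*z^4 - 13*a*z^3 + z^5 + z^4
(4) = -0.8533*h^5 - 5.4628*h^4 - 14.0917*h^3 + 0.9905*h^2 + 0.4074*h - 0.5453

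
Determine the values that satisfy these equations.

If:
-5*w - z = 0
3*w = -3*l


Then:
l = z/5
w = -z/5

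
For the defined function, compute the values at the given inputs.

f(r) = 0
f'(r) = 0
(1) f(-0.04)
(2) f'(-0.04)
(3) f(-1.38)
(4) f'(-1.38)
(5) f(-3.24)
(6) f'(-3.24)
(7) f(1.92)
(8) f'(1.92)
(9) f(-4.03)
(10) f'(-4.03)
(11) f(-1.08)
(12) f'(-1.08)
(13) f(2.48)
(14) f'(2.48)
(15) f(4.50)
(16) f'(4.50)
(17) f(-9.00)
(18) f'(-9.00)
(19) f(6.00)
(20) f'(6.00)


(1) = 0.00
(2) = 0.00
(3) = 0.00
(4) = 0.00
(5) = 0.00
(6) = 0.00
(7) = 0.00
(8) = 0.00
(9) = 0.00
(10) = 0.00
(11) = 0.00
(12) = 0.00
(13) = 0.00
(14) = 0.00
(15) = 0.00
(16) = 0.00
(17) = 0.00
(18) = 0.00
(19) = 0.00
(20) = 0.00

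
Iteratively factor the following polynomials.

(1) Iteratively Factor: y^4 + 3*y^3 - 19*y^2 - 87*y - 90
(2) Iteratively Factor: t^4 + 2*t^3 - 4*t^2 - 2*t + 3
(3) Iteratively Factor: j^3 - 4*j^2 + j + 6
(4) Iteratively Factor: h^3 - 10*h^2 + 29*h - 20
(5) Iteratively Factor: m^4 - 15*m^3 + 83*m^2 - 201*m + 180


(1) = (y + 3)*(y^3 - 19*y - 30) = (y + 3)^2*(y^2 - 3*y - 10) = (y + 2)*(y + 3)^2*(y - 5)
(2) = (t + 3)*(t^3 - t^2 - t + 1) = (t + 1)*(t + 3)*(t^2 - 2*t + 1) = (t - 1)*(t + 1)*(t + 3)*(t - 1)
(3) = (j - 3)*(j^2 - j - 2) = (j - 3)*(j - 2)*(j + 1)
(4) = (h - 5)*(h^2 - 5*h + 4) = (h - 5)*(h - 1)*(h - 4)
(5) = (m - 3)*(m^3 - 12*m^2 + 47*m - 60) = (m - 4)*(m - 3)*(m^2 - 8*m + 15) = (m - 4)*(m - 3)^2*(m - 5)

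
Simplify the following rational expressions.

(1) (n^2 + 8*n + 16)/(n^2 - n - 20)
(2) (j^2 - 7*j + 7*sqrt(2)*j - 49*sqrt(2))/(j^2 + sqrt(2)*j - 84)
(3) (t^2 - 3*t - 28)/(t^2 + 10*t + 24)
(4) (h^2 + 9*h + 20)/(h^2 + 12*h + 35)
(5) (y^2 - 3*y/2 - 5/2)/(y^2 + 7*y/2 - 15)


(1) = (n + 4)/(n - 5)
(2) = (j - 7)/(j - 6*sqrt(2))
(3) = (t - 7)/(t + 6)
(4) = (h + 4)/(h + 7)
(5) = (y + 1)/(y + 6)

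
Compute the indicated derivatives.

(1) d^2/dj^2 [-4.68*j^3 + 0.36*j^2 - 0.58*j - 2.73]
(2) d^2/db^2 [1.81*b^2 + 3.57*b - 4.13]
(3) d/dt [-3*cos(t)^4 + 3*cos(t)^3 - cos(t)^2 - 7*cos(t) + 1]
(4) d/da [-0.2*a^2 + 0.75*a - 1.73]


(1) = 0.72 - 28.08*j
(2) = 3.62000000000000
(3) = (12*cos(t)^3 - 9*cos(t)^2 + 2*cos(t) + 7)*sin(t)
(4) = 0.75 - 0.4*a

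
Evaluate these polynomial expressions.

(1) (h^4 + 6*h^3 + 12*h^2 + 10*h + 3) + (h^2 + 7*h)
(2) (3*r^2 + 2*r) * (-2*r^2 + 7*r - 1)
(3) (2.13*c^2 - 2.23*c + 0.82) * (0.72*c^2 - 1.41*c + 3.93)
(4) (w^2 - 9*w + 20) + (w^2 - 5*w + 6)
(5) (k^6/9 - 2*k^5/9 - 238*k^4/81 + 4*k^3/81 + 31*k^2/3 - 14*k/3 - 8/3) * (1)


(1) = h^4 + 6*h^3 + 13*h^2 + 17*h + 3
(2) = -6*r^4 + 17*r^3 + 11*r^2 - 2*r
(3) = 1.5336*c^4 - 4.6089*c^3 + 12.1056*c^2 - 9.9201*c + 3.2226
(4) = 2*w^2 - 14*w + 26
(5) = k^6/9 - 2*k^5/9 - 238*k^4/81 + 4*k^3/81 + 31*k^2/3 - 14*k/3 - 8/3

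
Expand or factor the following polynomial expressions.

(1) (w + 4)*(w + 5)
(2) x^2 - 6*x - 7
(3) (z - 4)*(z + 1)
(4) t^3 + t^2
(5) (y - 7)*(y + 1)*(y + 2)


(1) = w^2 + 9*w + 20
(2) = (x - 7)*(x + 1)
(3) = z^2 - 3*z - 4
(4) = t^2*(t + 1)
(5) = y^3 - 4*y^2 - 19*y - 14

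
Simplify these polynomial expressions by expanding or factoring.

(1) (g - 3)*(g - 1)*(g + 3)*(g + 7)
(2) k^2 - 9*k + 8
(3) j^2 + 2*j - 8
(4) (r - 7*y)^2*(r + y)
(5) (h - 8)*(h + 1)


(1) = g^4 + 6*g^3 - 16*g^2 - 54*g + 63
(2) = (k - 8)*(k - 1)
(3) = (j - 2)*(j + 4)
(4) = r^3 - 13*r^2*y + 35*r*y^2 + 49*y^3
(5) = h^2 - 7*h - 8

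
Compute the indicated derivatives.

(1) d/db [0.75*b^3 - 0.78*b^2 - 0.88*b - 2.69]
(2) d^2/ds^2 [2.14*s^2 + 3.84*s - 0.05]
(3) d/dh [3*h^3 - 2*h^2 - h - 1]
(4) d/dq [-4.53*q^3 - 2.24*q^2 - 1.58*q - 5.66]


(1) = 2.25*b^2 - 1.56*b - 0.88
(2) = 4.28000000000000
(3) = 9*h^2 - 4*h - 1
(4) = -13.59*q^2 - 4.48*q - 1.58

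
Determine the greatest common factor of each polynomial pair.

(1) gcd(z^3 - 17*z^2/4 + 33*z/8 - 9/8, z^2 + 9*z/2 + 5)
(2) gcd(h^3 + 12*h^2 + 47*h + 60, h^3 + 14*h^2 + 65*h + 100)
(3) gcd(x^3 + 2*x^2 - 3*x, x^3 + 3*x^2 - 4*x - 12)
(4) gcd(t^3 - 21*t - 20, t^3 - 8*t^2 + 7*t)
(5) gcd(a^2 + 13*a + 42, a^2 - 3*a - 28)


(1) = gcd((z - 3)*(z - 3/4)*(z - 1/2), (z + 2)*(z + 5/2)) = 1
(2) = gcd((h + 3)*(h + 4)*(h + 5), (h + 4)*(h + 5)^2) = h^2 + 9*h + 20
(3) = gcd(x*(x - 1)*(x + 3), (x - 2)*(x + 2)*(x + 3)) = x + 3
(4) = 1
(5) = 1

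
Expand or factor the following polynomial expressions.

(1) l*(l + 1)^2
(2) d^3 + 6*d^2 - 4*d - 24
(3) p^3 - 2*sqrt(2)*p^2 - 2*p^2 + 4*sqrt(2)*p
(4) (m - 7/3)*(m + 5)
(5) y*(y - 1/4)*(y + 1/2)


(1) = l^3 + 2*l^2 + l
(2) = (d - 2)*(d + 2)*(d + 6)
(3) = p*(p - 2)*(p - 2*sqrt(2))
(4) = m^2 + 8*m/3 - 35/3
(5) = y^3 + y^2/4 - y/8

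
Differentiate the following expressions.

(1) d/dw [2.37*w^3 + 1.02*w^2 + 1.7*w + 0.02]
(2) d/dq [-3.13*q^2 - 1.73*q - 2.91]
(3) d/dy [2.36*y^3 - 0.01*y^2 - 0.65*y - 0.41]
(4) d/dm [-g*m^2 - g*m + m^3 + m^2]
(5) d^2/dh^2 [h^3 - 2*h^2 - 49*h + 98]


(1) = 7.11*w^2 + 2.04*w + 1.7
(2) = -6.26*q - 1.73
(3) = 7.08*y^2 - 0.02*y - 0.65
(4) = -2*g*m - g + 3*m^2 + 2*m
(5) = 6*h - 4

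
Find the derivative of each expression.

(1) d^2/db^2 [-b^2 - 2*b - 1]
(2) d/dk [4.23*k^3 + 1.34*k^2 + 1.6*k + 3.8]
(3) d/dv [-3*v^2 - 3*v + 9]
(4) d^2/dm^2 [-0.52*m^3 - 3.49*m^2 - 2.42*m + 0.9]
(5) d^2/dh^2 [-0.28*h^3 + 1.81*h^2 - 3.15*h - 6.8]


(1) = -2
(2) = 12.69*k^2 + 2.68*k + 1.6
(3) = -6*v - 3
(4) = -3.12*m - 6.98
(5) = 3.62 - 1.68*h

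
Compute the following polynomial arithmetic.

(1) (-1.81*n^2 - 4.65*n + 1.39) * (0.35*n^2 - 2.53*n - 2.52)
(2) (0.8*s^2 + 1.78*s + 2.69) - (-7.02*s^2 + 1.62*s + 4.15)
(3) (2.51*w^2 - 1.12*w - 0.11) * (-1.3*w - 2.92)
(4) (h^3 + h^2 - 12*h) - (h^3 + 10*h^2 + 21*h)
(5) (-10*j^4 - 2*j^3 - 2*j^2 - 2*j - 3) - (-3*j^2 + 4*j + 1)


(1) = -0.6335*n^4 + 2.9518*n^3 + 16.8122*n^2 + 8.2013*n - 3.5028
(2) = 7.82*s^2 + 0.16*s - 1.46
(3) = -3.263*w^3 - 5.8732*w^2 + 3.4134*w + 0.3212
(4) = -9*h^2 - 33*h
(5) = -10*j^4 - 2*j^3 + j^2 - 6*j - 4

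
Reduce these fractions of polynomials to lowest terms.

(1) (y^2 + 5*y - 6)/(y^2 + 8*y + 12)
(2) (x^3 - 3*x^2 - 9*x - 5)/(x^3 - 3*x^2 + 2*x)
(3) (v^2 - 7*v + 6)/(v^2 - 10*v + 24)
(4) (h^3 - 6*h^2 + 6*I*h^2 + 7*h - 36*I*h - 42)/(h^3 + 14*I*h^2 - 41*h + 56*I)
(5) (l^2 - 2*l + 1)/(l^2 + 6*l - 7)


(1) = (y - 1)/(y + 2)
(2) = (x^3 - 3*x^2 - 9*x - 5)/(x^3 - 3*x^2 + 2*x)
(3) = (v - 1)/(v - 4)
(4) = (h - 6)/(h + 8*I)
(5) = (l - 1)/(l + 7)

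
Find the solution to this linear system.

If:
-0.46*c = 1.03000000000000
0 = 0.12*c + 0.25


Then:
No Solution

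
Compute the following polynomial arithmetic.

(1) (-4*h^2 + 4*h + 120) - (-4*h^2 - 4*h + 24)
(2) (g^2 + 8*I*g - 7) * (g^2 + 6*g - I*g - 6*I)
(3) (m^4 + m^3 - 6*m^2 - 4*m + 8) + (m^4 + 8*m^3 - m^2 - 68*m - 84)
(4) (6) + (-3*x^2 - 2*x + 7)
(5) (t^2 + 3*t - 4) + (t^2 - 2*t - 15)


(1) = 8*h + 96
(2) = g^4 + 6*g^3 + 7*I*g^3 + g^2 + 42*I*g^2 + 6*g + 7*I*g + 42*I
(3) = 2*m^4 + 9*m^3 - 7*m^2 - 72*m - 76
(4) = -3*x^2 - 2*x + 13
(5) = 2*t^2 + t - 19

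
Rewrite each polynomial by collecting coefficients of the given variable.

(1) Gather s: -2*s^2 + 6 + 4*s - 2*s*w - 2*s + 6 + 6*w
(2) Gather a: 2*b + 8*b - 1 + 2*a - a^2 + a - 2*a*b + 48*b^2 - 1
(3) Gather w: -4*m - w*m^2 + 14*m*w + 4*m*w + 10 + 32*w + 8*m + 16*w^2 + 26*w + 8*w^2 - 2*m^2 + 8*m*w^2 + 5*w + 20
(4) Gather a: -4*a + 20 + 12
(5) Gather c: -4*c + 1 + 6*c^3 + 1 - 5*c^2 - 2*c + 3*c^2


(1) = -2*s^2 + s*(2 - 2*w) + 6*w + 12
(2) = -a^2 + a*(3 - 2*b) + 48*b^2 + 10*b - 2
(3) = -2*m^2 + 4*m + w^2*(8*m + 24) + w*(-m^2 + 18*m + 63) + 30
(4) = 32 - 4*a
(5) = 6*c^3 - 2*c^2 - 6*c + 2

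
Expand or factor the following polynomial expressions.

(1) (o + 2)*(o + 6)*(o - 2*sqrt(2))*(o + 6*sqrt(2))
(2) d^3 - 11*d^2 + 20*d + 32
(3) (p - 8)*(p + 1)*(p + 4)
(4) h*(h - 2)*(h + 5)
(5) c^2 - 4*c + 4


(1) = o^4 + 4*sqrt(2)*o^3 + 8*o^3 - 12*o^2 + 32*sqrt(2)*o^2 - 192*o + 48*sqrt(2)*o - 288
(2) = (d - 8)*(d - 4)*(d + 1)
(3) = p^3 - 3*p^2 - 36*p - 32
(4) = h^3 + 3*h^2 - 10*h
(5) = (c - 2)^2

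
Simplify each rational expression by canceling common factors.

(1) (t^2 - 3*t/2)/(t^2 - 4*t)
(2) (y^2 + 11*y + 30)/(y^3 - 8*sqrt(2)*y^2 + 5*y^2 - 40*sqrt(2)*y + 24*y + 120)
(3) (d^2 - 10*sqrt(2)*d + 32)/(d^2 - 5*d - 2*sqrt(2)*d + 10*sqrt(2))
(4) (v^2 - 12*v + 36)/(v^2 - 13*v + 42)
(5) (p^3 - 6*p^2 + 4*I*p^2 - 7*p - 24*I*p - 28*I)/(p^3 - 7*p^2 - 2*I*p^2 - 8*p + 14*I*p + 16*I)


(1) = (2*t - 3)/(2*t - 8)
(2) = (y + 6)/(y^2 - 8*sqrt(2)*y + 24)
(3) = (d - 8*sqrt(2))/(d - 5)
(4) = (v - 6)/(v - 7)
(5) = (p^2 + p*(-7 + 4*I) - 28*I)/(p^2 + p*(-8 - 2*I) + 16*I)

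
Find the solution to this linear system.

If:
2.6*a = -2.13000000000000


Then:
a = -0.82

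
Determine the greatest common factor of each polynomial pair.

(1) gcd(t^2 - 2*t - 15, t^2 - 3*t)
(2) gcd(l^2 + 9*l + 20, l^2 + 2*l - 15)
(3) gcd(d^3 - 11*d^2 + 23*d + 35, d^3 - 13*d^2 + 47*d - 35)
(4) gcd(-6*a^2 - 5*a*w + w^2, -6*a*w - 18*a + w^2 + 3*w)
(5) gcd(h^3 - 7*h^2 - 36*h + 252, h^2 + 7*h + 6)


(1) = 1
(2) = gcd((l + 4)*(l + 5), (l - 3)*(l + 5)) = l + 5
(3) = gcd((d - 7)*(d - 5)*(d + 1), (d - 7)*(d - 5)*(d - 1)) = d^2 - 12*d + 35
(4) = gcd((-6*a + w)*(a + w), (-6*a + w)*(w + 3)) = -6*a + w
(5) = gcd((h - 7)*(h - 6)*(h + 6), (h + 1)*(h + 6)) = h + 6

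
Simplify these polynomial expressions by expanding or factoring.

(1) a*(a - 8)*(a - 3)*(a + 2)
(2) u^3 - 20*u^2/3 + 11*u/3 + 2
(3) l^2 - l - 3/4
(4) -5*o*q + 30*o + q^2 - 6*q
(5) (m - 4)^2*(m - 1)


(1) = a^4 - 9*a^3 + 2*a^2 + 48*a
(2) = (u - 6)*(u - 1)*(u + 1/3)
(3) = (l - 3/2)*(l + 1/2)
(4) = (-5*o + q)*(q - 6)
(5) = m^3 - 9*m^2 + 24*m - 16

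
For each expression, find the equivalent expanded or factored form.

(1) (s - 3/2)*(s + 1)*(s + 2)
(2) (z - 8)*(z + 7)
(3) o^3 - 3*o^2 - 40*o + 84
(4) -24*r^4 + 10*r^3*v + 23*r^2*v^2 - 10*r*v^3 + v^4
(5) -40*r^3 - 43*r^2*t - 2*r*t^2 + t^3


(1) = s^3 + 3*s^2/2 - 5*s/2 - 3
(2) = z^2 - z - 56
(3) = (o - 7)*(o - 2)*(o + 6)
(4) = (-6*r + v)*(-4*r + v)*(-r + v)*(r + v)
(5) = (-8*r + t)*(r + t)*(5*r + t)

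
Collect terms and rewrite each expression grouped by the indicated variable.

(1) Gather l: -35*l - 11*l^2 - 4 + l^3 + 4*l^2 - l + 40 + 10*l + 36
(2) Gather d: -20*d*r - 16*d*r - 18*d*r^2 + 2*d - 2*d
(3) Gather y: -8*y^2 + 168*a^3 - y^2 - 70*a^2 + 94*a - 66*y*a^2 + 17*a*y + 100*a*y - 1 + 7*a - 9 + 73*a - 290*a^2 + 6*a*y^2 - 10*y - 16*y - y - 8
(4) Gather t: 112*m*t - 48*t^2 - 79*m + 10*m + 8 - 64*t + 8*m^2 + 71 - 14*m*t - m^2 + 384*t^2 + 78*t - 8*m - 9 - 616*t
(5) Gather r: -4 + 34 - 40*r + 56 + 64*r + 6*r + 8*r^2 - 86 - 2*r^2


(1) = l^3 - 7*l^2 - 26*l + 72
(2) = d*(-18*r^2 - 36*r)
(3) = 168*a^3 - 360*a^2 + 174*a + y^2*(6*a - 9) + y*(-66*a^2 + 117*a - 27) - 18
(4) = 7*m^2 - 77*m + 336*t^2 + t*(98*m - 602) + 70
(5) = 6*r^2 + 30*r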